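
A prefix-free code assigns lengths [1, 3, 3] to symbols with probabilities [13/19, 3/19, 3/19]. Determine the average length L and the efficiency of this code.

Average length L = Σ p_i × l_i = 1.6316 bits
Entropy H = 1.2155 bits
Efficiency η = H/L × 100% = 74.50%


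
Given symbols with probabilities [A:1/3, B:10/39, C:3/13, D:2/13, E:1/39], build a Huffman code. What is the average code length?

Huffman tree construction:
Combine smallest probabilities repeatedly
Resulting codes:
  A: 11 (length 2)
  B: 10 (length 2)
  C: 01 (length 2)
  D: 001 (length 3)
  E: 000 (length 3)
Average length = Σ p(s) × length(s) = 2.1795 bits


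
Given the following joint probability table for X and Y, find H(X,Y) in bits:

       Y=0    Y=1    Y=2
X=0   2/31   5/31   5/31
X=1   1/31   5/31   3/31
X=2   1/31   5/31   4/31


H(X,Y) = -Σ p(x,y) log₂ p(x,y)
  p(0,0)=2/31: -0.0645 × log₂(0.0645) = 0.2551
  p(0,1)=5/31: -0.1613 × log₂(0.1613) = 0.4246
  p(0,2)=5/31: -0.1613 × log₂(0.1613) = 0.4246
  p(1,0)=1/31: -0.0323 × log₂(0.0323) = 0.1598
  p(1,1)=5/31: -0.1613 × log₂(0.1613) = 0.4246
  p(1,2)=3/31: -0.0968 × log₂(0.0968) = 0.3261
  p(2,0)=1/31: -0.0323 × log₂(0.0323) = 0.1598
  p(2,1)=5/31: -0.1613 × log₂(0.1613) = 0.4246
  p(2,2)=4/31: -0.1290 × log₂(0.1290) = 0.3812
H(X,Y) = 2.9802 bits


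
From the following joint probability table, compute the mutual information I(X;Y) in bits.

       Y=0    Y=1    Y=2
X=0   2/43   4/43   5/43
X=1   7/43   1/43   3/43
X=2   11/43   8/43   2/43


H(X) = 1.5112, H(Y) = 1.5248, H(X,Y) = 2.8665
I(X;Y) = H(X) + H(Y) - H(X,Y) = 0.1695 bits


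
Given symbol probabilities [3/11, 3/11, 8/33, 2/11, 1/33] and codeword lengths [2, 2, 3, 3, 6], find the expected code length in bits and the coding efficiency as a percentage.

Average length L = Σ p_i × l_i = 2.5455 bits
Entropy H = 2.1181 bits
Efficiency η = H/L × 100% = 83.21%


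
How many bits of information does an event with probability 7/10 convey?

Information content I(x) = -log₂(p(x))
I = -log₂(7/10) = -log₂(0.7000)
I = 0.5146 bits


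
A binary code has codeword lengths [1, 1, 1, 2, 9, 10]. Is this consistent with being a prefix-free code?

Kraft inequality: Σ 2^(-l_i) ≤ 1 for prefix-free code
Calculating: 2^(-1) + 2^(-1) + 2^(-1) + 2^(-2) + 2^(-9) + 2^(-10)
= 0.5 + 0.5 + 0.5 + 0.25 + 0.001953125 + 0.0009765625
= 1.7529
Since 1.7529 > 1, prefix-free code does not exist


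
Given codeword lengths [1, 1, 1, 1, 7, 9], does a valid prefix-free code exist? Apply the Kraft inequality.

Kraft inequality: Σ 2^(-l_i) ≤ 1 for prefix-free code
Calculating: 2^(-1) + 2^(-1) + 2^(-1) + 2^(-1) + 2^(-7) + 2^(-9)
= 0.5 + 0.5 + 0.5 + 0.5 + 0.0078125 + 0.001953125
= 2.0098
Since 2.0098 > 1, prefix-free code does not exist


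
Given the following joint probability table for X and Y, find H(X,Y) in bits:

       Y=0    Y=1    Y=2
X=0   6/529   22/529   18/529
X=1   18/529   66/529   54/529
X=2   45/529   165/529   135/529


H(X,Y) = -Σ p(x,y) log₂ p(x,y)
  p(0,0)=6/529: -0.0113 × log₂(0.0113) = 0.0733
  p(0,1)=22/529: -0.0416 × log₂(0.0416) = 0.1908
  p(0,2)=18/529: -0.0340 × log₂(0.0340) = 0.1660
  p(1,0)=18/529: -0.0340 × log₂(0.0340) = 0.1660
  p(1,1)=66/529: -0.1248 × log₂(0.1248) = 0.3746
  p(1,2)=54/529: -0.1021 × log₂(0.1021) = 0.3361
  p(2,0)=45/529: -0.0851 × log₂(0.0851) = 0.3024
  p(2,1)=165/529: -0.3119 × log₂(0.3119) = 0.5243
  p(2,2)=135/529: -0.2552 × log₂(0.2552) = 0.5028
H(X,Y) = 2.6362 bits


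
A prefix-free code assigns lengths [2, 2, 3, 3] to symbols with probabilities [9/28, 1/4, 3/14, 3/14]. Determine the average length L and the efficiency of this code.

Average length L = Σ p_i × l_i = 2.4286 bits
Entropy H = 1.9788 bits
Efficiency η = H/L × 100% = 81.48%


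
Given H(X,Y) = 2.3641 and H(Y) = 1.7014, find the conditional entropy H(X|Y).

Chain rule: H(X,Y) = H(X|Y) + H(Y)
H(X|Y) = H(X,Y) - H(Y) = 2.3641 - 1.7014 = 0.6627 bits


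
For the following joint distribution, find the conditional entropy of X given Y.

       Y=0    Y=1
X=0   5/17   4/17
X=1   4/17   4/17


H(X|Y) = Σ_y p(y) H(X|Y=y)
  p(Y=0) = 9/17, H(X|Y=0) = 0.9911
  p(Y=1) = 8/17, H(X|Y=1) = 1.0000
H(X|Y) = 0.5294×0.9911 + 0.4706×1.0000 = 0.9953 bits


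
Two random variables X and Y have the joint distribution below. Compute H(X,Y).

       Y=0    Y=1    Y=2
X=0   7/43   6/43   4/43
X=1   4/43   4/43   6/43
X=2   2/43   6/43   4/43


H(X,Y) = -Σ p(x,y) log₂ p(x,y)
  p(0,0)=7/43: -0.1628 × log₂(0.1628) = 0.4263
  p(0,1)=6/43: -0.1395 × log₂(0.1395) = 0.3965
  p(0,2)=4/43: -0.0930 × log₂(0.0930) = 0.3187
  p(1,0)=4/43: -0.0930 × log₂(0.0930) = 0.3187
  p(1,1)=4/43: -0.0930 × log₂(0.0930) = 0.3187
  p(1,2)=6/43: -0.1395 × log₂(0.1395) = 0.3965
  p(2,0)=2/43: -0.0465 × log₂(0.0465) = 0.2059
  p(2,1)=6/43: -0.1395 × log₂(0.1395) = 0.3965
  p(2,2)=4/43: -0.0930 × log₂(0.0930) = 0.3187
H(X,Y) = 3.0965 bits


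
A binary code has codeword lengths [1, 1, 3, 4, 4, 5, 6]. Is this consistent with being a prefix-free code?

Kraft inequality: Σ 2^(-l_i) ≤ 1 for prefix-free code
Calculating: 2^(-1) + 2^(-1) + 2^(-3) + 2^(-4) + 2^(-4) + 2^(-5) + 2^(-6)
= 0.5 + 0.5 + 0.125 + 0.0625 + 0.0625 + 0.03125 + 0.015625
= 1.2969
Since 1.2969 > 1, prefix-free code does not exist


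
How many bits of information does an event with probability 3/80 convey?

Information content I(x) = -log₂(p(x))
I = -log₂(3/80) = -log₂(0.0375)
I = 4.7370 bits


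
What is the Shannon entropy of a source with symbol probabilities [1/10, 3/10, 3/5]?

H(X) = -Σ p(x) log₂ p(x)
  -1/10 × log₂(1/10) = 0.3322
  -3/10 × log₂(3/10) = 0.5211
  -3/5 × log₂(3/5) = 0.4422
H(X) = 1.2955 bits


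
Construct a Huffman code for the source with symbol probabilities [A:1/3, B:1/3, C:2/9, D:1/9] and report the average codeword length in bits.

Huffman tree construction:
Combine smallest probabilities repeatedly
Resulting codes:
  A: 10 (length 2)
  B: 11 (length 2)
  C: 01 (length 2)
  D: 00 (length 2)
Average length = Σ p(s) × length(s) = 2.0000 bits


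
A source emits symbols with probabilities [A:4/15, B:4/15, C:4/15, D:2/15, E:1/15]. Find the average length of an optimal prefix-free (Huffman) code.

Huffman tree construction:
Combine smallest probabilities repeatedly
Resulting codes:
  A: 01 (length 2)
  B: 10 (length 2)
  C: 11 (length 2)
  D: 001 (length 3)
  E: 000 (length 3)
Average length = Σ p(s) × length(s) = 2.2000 bits


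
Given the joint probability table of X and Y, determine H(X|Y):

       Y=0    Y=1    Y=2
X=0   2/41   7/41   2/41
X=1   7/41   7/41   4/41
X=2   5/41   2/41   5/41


H(X|Y) = Σ_y p(y) H(X|Y=y)
  p(Y=0) = 14/41, H(X|Y=0) = 1.4316
  p(Y=1) = 16/41, H(X|Y=1) = 1.4186
  p(Y=2) = 11/41, H(X|Y=2) = 1.4949
H(X|Y) = 0.3415×1.4316 + 0.3902×1.4186 + 0.2683×1.4949 = 1.4435 bits


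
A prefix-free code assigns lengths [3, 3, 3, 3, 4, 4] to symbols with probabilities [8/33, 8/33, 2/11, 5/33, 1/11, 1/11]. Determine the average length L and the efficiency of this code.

Average length L = Σ p_i × l_i = 3.1818 bits
Entropy H = 2.4799 bits
Efficiency η = H/L × 100% = 77.94%


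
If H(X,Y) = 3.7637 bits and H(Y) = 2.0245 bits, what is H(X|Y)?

Chain rule: H(X,Y) = H(X|Y) + H(Y)
H(X|Y) = H(X,Y) - H(Y) = 3.7637 - 2.0245 = 1.7392 bits


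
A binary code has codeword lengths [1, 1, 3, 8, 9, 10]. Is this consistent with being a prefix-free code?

Kraft inequality: Σ 2^(-l_i) ≤ 1 for prefix-free code
Calculating: 2^(-1) + 2^(-1) + 2^(-3) + 2^(-8) + 2^(-9) + 2^(-10)
= 0.5 + 0.5 + 0.125 + 0.00390625 + 0.001953125 + 0.0009765625
= 1.1318
Since 1.1318 > 1, prefix-free code does not exist


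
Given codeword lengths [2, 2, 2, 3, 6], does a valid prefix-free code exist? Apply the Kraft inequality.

Kraft inequality: Σ 2^(-l_i) ≤ 1 for prefix-free code
Calculating: 2^(-2) + 2^(-2) + 2^(-2) + 2^(-3) + 2^(-6)
= 0.25 + 0.25 + 0.25 + 0.125 + 0.015625
= 0.8906
Since 0.8906 ≤ 1, prefix-free code exists


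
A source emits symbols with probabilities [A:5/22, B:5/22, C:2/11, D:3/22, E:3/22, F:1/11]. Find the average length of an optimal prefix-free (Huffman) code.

Huffman tree construction:
Combine smallest probabilities repeatedly
Resulting codes:
  A: 00 (length 2)
  B: 01 (length 2)
  C: 111 (length 3)
  D: 101 (length 3)
  E: 110 (length 3)
  F: 100 (length 3)
Average length = Σ p(s) × length(s) = 2.5455 bits


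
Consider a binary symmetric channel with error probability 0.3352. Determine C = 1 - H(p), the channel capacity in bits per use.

For BSC with error probability p:
C = 1 - H(p) where H(p) is binary entropy
H(0.3352) = -0.3352 × log₂(0.3352) - 0.6648 × log₂(0.6648)
H(p) = 0.9202
C = 1 - 0.9202 = 0.0798 bits/use


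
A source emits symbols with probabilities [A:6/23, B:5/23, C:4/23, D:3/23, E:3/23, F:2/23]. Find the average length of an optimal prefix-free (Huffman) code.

Huffman tree construction:
Combine smallest probabilities repeatedly
Resulting codes:
  A: 10 (length 2)
  B: 00 (length 2)
  C: 111 (length 3)
  D: 011 (length 3)
  E: 110 (length 3)
  F: 010 (length 3)
Average length = Σ p(s) × length(s) = 2.5217 bits


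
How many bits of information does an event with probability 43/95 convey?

Information content I(x) = -log₂(p(x))
I = -log₂(43/95) = -log₂(0.4526)
I = 1.1436 bits


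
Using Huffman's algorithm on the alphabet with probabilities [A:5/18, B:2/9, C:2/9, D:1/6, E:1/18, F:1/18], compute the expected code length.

Huffman tree construction:
Combine smallest probabilities repeatedly
Resulting codes:
  A: 10 (length 2)
  B: 00 (length 2)
  C: 01 (length 2)
  D: 111 (length 3)
  E: 1100 (length 4)
  F: 1101 (length 4)
Average length = Σ p(s) × length(s) = 2.3889 bits


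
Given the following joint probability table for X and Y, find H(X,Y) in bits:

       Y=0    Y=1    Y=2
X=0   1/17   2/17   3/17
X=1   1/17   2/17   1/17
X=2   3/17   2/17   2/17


H(X,Y) = -Σ p(x,y) log₂ p(x,y)
  p(0,0)=1/17: -0.0588 × log₂(0.0588) = 0.2404
  p(0,1)=2/17: -0.1176 × log₂(0.1176) = 0.3632
  p(0,2)=3/17: -0.1765 × log₂(0.1765) = 0.4416
  p(1,0)=1/17: -0.0588 × log₂(0.0588) = 0.2404
  p(1,1)=2/17: -0.1176 × log₂(0.1176) = 0.3632
  p(1,2)=1/17: -0.0588 × log₂(0.0588) = 0.2404
  p(2,0)=3/17: -0.1765 × log₂(0.1765) = 0.4416
  p(2,1)=2/17: -0.1176 × log₂(0.1176) = 0.3632
  p(2,2)=2/17: -0.1176 × log₂(0.1176) = 0.3632
H(X,Y) = 3.0575 bits


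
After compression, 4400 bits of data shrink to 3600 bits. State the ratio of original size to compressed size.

Compression ratio = Original / Compressed
= 4400 / 3600 = 1.22:1


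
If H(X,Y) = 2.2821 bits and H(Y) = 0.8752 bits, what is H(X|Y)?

Chain rule: H(X,Y) = H(X|Y) + H(Y)
H(X|Y) = H(X,Y) - H(Y) = 2.2821 - 0.8752 = 1.4069 bits


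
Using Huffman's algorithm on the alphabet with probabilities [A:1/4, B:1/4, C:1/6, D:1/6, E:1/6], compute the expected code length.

Huffman tree construction:
Combine smallest probabilities repeatedly
Resulting codes:
  A: 01 (length 2)
  B: 10 (length 2)
  C: 110 (length 3)
  D: 111 (length 3)
  E: 00 (length 2)
Average length = Σ p(s) × length(s) = 2.3333 bits


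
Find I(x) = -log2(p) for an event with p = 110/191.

Information content I(x) = -log₂(p(x))
I = -log₂(110/191) = -log₂(0.5759)
I = 0.7961 bits


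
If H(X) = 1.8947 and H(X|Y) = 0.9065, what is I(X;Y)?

I(X;Y) = H(X) - H(X|Y)
I(X;Y) = 1.8947 - 0.9065 = 0.9882 bits


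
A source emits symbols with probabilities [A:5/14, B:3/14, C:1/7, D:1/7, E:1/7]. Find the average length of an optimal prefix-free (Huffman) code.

Huffman tree construction:
Combine smallest probabilities repeatedly
Resulting codes:
  A: 11 (length 2)
  B: 01 (length 2)
  C: 100 (length 3)
  D: 101 (length 3)
  E: 00 (length 2)
Average length = Σ p(s) × length(s) = 2.2857 bits


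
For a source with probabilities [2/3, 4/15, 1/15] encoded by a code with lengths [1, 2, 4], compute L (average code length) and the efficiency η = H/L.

Average length L = Σ p_i × l_i = 1.4667 bits
Entropy H = 1.1589 bits
Efficiency η = H/L × 100% = 79.02%


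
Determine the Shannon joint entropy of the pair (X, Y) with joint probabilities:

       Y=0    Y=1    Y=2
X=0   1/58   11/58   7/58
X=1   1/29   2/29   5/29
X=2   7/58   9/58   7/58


H(X,Y) = -Σ p(x,y) log₂ p(x,y)
  p(0,0)=1/58: -0.0172 × log₂(0.0172) = 0.1010
  p(0,1)=11/58: -0.1897 × log₂(0.1897) = 0.4549
  p(0,2)=7/58: -0.1207 × log₂(0.1207) = 0.3682
  p(1,0)=1/29: -0.0345 × log₂(0.0345) = 0.1675
  p(1,1)=2/29: -0.0690 × log₂(0.0690) = 0.2661
  p(1,2)=5/29: -0.1724 × log₂(0.1724) = 0.4373
  p(2,0)=7/58: -0.1207 × log₂(0.1207) = 0.3682
  p(2,1)=9/58: -0.1552 × log₂(0.1552) = 0.4171
  p(2,2)=7/58: -0.1207 × log₂(0.1207) = 0.3682
H(X,Y) = 2.9484 bits


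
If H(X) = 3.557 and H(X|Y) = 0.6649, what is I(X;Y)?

I(X;Y) = H(X) - H(X|Y)
I(X;Y) = 3.557 - 0.6649 = 2.8921 bits


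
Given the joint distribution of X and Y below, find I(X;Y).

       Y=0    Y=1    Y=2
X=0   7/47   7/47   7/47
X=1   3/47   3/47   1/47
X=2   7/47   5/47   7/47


H(X) = 1.4567, H(Y) = 1.5824, H(X,Y) = 3.0147
I(X;Y) = H(X) + H(Y) - H(X,Y) = 0.0244 bits


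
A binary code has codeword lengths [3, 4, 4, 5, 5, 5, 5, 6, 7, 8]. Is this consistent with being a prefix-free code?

Kraft inequality: Σ 2^(-l_i) ≤ 1 for prefix-free code
Calculating: 2^(-3) + 2^(-4) + 2^(-4) + 2^(-5) + 2^(-5) + 2^(-5) + 2^(-5) + 2^(-6) + 2^(-7) + 2^(-8)
= 0.125 + 0.0625 + 0.0625 + 0.03125 + 0.03125 + 0.03125 + 0.03125 + 0.015625 + 0.0078125 + 0.00390625
= 0.4023
Since 0.4023 ≤ 1, prefix-free code exists


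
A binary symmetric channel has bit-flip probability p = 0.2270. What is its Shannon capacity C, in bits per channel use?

For BSC with error probability p:
C = 1 - H(p) where H(p) is binary entropy
H(0.2270) = -0.2270 × log₂(0.2270) - 0.7730 × log₂(0.7730)
H(p) = 0.7727
C = 1 - 0.7727 = 0.2273 bits/use


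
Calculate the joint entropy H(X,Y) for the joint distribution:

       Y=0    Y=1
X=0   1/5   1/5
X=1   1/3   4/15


H(X,Y) = -Σ p(x,y) log₂ p(x,y)
  p(0,0)=1/5: -0.2000 × log₂(0.2000) = 0.4644
  p(0,1)=1/5: -0.2000 × log₂(0.2000) = 0.4644
  p(1,0)=1/3: -0.3333 × log₂(0.3333) = 0.5283
  p(1,1)=4/15: -0.2667 × log₂(0.2667) = 0.5085
H(X,Y) = 1.9656 bits


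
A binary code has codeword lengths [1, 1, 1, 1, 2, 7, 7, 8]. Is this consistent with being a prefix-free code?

Kraft inequality: Σ 2^(-l_i) ≤ 1 for prefix-free code
Calculating: 2^(-1) + 2^(-1) + 2^(-1) + 2^(-1) + 2^(-2) + 2^(-7) + 2^(-7) + 2^(-8)
= 0.5 + 0.5 + 0.5 + 0.5 + 0.25 + 0.0078125 + 0.0078125 + 0.00390625
= 2.2695
Since 2.2695 > 1, prefix-free code does not exist


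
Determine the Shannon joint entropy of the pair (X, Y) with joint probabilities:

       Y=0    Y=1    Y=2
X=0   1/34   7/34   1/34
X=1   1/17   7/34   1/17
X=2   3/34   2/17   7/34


H(X,Y) = -Σ p(x,y) log₂ p(x,y)
  p(0,0)=1/34: -0.0294 × log₂(0.0294) = 0.1496
  p(0,1)=7/34: -0.2059 × log₂(0.2059) = 0.4694
  p(0,2)=1/34: -0.0294 × log₂(0.0294) = 0.1496
  p(1,0)=1/17: -0.0588 × log₂(0.0588) = 0.2404
  p(1,1)=7/34: -0.2059 × log₂(0.2059) = 0.4694
  p(1,2)=1/17: -0.0588 × log₂(0.0588) = 0.2404
  p(2,0)=3/34: -0.0882 × log₂(0.0882) = 0.3090
  p(2,1)=2/17: -0.1176 × log₂(0.1176) = 0.3632
  p(2,2)=7/34: -0.2059 × log₂(0.2059) = 0.4694
H(X,Y) = 2.8607 bits


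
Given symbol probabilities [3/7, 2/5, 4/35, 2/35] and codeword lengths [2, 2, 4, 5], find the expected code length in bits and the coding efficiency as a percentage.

Average length L = Σ p_i × l_i = 2.4000 bits
Entropy H = 1.6462 bits
Efficiency η = H/L × 100% = 68.59%


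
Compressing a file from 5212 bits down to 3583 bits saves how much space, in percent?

Space savings = (1 - Compressed/Original) × 100%
= (1 - 3583/5212) × 100%
= 31.25%


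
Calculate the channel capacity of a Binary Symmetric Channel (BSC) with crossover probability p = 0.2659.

For BSC with error probability p:
C = 1 - H(p) where H(p) is binary entropy
H(0.2659) = -0.2659 × log₂(0.2659) - 0.7341 × log₂(0.7341)
H(p) = 0.8355
C = 1 - 0.8355 = 0.1645 bits/use


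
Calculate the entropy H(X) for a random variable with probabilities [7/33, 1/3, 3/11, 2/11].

H(X) = -Σ p(x) log₂ p(x)
  -7/33 × log₂(7/33) = 0.4745
  -1/3 × log₂(1/3) = 0.5283
  -3/11 × log₂(3/11) = 0.5112
  -2/11 × log₂(2/11) = 0.4472
H(X) = 1.9612 bits


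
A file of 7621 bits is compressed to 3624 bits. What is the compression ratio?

Compression ratio = Original / Compressed
= 7621 / 3624 = 2.10:1


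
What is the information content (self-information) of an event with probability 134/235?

Information content I(x) = -log₂(p(x))
I = -log₂(134/235) = -log₂(0.5702)
I = 0.8104 bits


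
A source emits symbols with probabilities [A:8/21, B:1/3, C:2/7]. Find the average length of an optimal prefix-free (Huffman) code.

Huffman tree construction:
Combine smallest probabilities repeatedly
Resulting codes:
  A: 0 (length 1)
  B: 11 (length 2)
  C: 10 (length 2)
Average length = Σ p(s) × length(s) = 1.6190 bits


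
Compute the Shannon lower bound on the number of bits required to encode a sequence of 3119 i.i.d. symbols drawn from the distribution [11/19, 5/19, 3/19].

Entropy H = 1.3838 bits/symbol
Minimum bits = H × n = 1.3838 × 3119
= 4316.10 bits


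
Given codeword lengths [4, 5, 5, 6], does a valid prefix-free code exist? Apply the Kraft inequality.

Kraft inequality: Σ 2^(-l_i) ≤ 1 for prefix-free code
Calculating: 2^(-4) + 2^(-5) + 2^(-5) + 2^(-6)
= 0.0625 + 0.03125 + 0.03125 + 0.015625
= 0.1406
Since 0.1406 ≤ 1, prefix-free code exists


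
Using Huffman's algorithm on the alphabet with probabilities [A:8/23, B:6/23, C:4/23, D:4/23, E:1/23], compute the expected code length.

Huffman tree construction:
Combine smallest probabilities repeatedly
Resulting codes:
  A: 11 (length 2)
  B: 10 (length 2)
  C: 011 (length 3)
  D: 00 (length 2)
  E: 010 (length 3)
Average length = Σ p(s) × length(s) = 2.2174 bits


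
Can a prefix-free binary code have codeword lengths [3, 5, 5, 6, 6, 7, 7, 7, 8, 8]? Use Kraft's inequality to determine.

Kraft inequality: Σ 2^(-l_i) ≤ 1 for prefix-free code
Calculating: 2^(-3) + 2^(-5) + 2^(-5) + 2^(-6) + 2^(-6) + 2^(-7) + 2^(-7) + 2^(-7) + 2^(-8) + 2^(-8)
= 0.125 + 0.03125 + 0.03125 + 0.015625 + 0.015625 + 0.0078125 + 0.0078125 + 0.0078125 + 0.00390625 + 0.00390625
= 0.2500
Since 0.2500 ≤ 1, prefix-free code exists


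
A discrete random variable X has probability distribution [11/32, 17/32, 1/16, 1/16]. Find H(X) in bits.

H(X) = -Σ p(x) log₂ p(x)
  -11/32 × log₂(11/32) = 0.5296
  -17/32 × log₂(17/32) = 0.4848
  -1/16 × log₂(1/16) = 0.2500
  -1/16 × log₂(1/16) = 0.2500
H(X) = 1.5144 bits


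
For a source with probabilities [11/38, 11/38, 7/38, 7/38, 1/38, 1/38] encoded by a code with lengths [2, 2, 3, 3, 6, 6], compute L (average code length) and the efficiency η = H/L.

Average length L = Σ p_i × l_i = 2.5789 bits
Entropy H = 2.2108 bits
Efficiency η = H/L × 100% = 85.73%


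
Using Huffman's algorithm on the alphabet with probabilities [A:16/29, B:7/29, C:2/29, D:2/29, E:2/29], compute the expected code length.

Huffman tree construction:
Combine smallest probabilities repeatedly
Resulting codes:
  A: 1 (length 1)
  B: 01 (length 2)
  C: 0010 (length 4)
  D: 0011 (length 4)
  E: 000 (length 3)
Average length = Σ p(s) × length(s) = 1.7931 bits


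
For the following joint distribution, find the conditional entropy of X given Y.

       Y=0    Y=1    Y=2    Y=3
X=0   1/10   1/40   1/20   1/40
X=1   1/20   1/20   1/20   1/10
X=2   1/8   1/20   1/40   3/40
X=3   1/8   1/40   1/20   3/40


H(X|Y) = Σ_y p(y) H(X|Y=y)
  p(Y=0) = 2/5, H(X|Y=0) = 1.9238
  p(Y=1) = 3/20, H(X|Y=1) = 1.9183
  p(Y=2) = 7/40, H(X|Y=2) = 1.9502
  p(Y=3) = 11/40, H(X|Y=3) = 1.8676
H(X|Y) = 0.4000×1.9238 + 0.1500×1.9183 + 0.1750×1.9502 + 0.2750×1.8676 = 1.9121 bits


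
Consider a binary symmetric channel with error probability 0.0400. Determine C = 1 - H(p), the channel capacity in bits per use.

For BSC with error probability p:
C = 1 - H(p) where H(p) is binary entropy
H(0.0400) = -0.0400 × log₂(0.0400) - 0.9600 × log₂(0.9600)
H(p) = 0.2423
C = 1 - 0.2423 = 0.7577 bits/use


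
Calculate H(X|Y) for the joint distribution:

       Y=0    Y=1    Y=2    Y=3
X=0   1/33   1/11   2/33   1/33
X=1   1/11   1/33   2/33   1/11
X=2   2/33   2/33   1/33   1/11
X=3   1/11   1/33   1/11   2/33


H(X|Y) = Σ_y p(y) H(X|Y=y)
  p(Y=0) = 3/11, H(X|Y=0) = 1.8911
  p(Y=1) = 7/33, H(X|Y=1) = 1.8424
  p(Y=2) = 8/33, H(X|Y=2) = 1.9056
  p(Y=3) = 3/11, H(X|Y=3) = 1.8911
H(X|Y) = 0.2727×1.8911 + 0.2121×1.8424 + 0.2424×1.9056 + 0.2727×1.8911 = 1.8843 bits


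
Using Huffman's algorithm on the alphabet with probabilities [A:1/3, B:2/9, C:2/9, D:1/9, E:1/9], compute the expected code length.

Huffman tree construction:
Combine smallest probabilities repeatedly
Resulting codes:
  A: 11 (length 2)
  B: 00 (length 2)
  C: 01 (length 2)
  D: 100 (length 3)
  E: 101 (length 3)
Average length = Σ p(s) × length(s) = 2.2222 bits


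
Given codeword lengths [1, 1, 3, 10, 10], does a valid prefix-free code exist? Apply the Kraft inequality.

Kraft inequality: Σ 2^(-l_i) ≤ 1 for prefix-free code
Calculating: 2^(-1) + 2^(-1) + 2^(-3) + 2^(-10) + 2^(-10)
= 0.5 + 0.5 + 0.125 + 0.0009765625 + 0.0009765625
= 1.1270
Since 1.1270 > 1, prefix-free code does not exist


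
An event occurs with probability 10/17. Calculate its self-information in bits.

Information content I(x) = -log₂(p(x))
I = -log₂(10/17) = -log₂(0.5882)
I = 0.7655 bits


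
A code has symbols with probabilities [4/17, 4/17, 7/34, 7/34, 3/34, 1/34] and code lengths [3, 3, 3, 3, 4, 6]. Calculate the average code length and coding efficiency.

Average length L = Σ p_i × l_i = 3.1765 bits
Entropy H = 2.3799 bits
Efficiency η = H/L × 100% = 74.92%


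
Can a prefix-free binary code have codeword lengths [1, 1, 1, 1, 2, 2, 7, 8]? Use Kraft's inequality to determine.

Kraft inequality: Σ 2^(-l_i) ≤ 1 for prefix-free code
Calculating: 2^(-1) + 2^(-1) + 2^(-1) + 2^(-1) + 2^(-2) + 2^(-2) + 2^(-7) + 2^(-8)
= 0.5 + 0.5 + 0.5 + 0.5 + 0.25 + 0.25 + 0.0078125 + 0.00390625
= 2.5117
Since 2.5117 > 1, prefix-free code does not exist


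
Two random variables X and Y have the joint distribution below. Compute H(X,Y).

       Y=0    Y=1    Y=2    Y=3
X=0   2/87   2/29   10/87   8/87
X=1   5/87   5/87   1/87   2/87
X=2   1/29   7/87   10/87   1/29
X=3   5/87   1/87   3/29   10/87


H(X,Y) = -Σ p(x,y) log₂ p(x,y)
  p(0,0)=2/87: -0.0230 × log₂(0.0230) = 0.1251
  p(0,1)=2/29: -0.0690 × log₂(0.0690) = 0.2661
  p(0,2)=10/87: -0.1149 × log₂(0.1149) = 0.3587
  p(0,3)=8/87: -0.0920 × log₂(0.0920) = 0.3166
  p(1,0)=5/87: -0.0575 × log₂(0.0575) = 0.2368
  p(1,1)=5/87: -0.0575 × log₂(0.0575) = 0.2368
  p(1,2)=1/87: -0.0115 × log₂(0.0115) = 0.0741
  p(1,3)=2/87: -0.0230 × log₂(0.0230) = 0.1251
  p(2,0)=1/29: -0.0345 × log₂(0.0345) = 0.1675
  p(2,1)=7/87: -0.0805 × log₂(0.0805) = 0.2925
  p(2,2)=10/87: -0.1149 × log₂(0.1149) = 0.3587
  p(2,3)=1/29: -0.0345 × log₂(0.0345) = 0.1675
  p(3,0)=5/87: -0.0575 × log₂(0.0575) = 0.2368
  p(3,1)=1/87: -0.0115 × log₂(0.0115) = 0.0741
  p(3,2)=3/29: -0.1034 × log₂(0.1034) = 0.3386
  p(3,3)=10/87: -0.1149 × log₂(0.1149) = 0.3587
H(X,Y) = 3.7339 bits


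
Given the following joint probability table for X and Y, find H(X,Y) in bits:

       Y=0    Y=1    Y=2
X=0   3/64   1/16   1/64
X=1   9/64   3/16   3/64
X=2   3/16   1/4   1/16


H(X,Y) = -Σ p(x,y) log₂ p(x,y)
  p(0,0)=3/64: -0.0469 × log₂(0.0469) = 0.2070
  p(0,1)=1/16: -0.0625 × log₂(0.0625) = 0.2500
  p(0,2)=1/64: -0.0156 × log₂(0.0156) = 0.0938
  p(1,0)=9/64: -0.1406 × log₂(0.1406) = 0.3980
  p(1,1)=3/16: -0.1875 × log₂(0.1875) = 0.4528
  p(1,2)=3/64: -0.0469 × log₂(0.0469) = 0.2070
  p(2,0)=3/16: -0.1875 × log₂(0.1875) = 0.4528
  p(2,1)=1/4: -0.2500 × log₂(0.2500) = 0.5000
  p(2,2)=1/16: -0.0625 × log₂(0.0625) = 0.2500
H(X,Y) = 2.8113 bits


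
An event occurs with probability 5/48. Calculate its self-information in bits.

Information content I(x) = -log₂(p(x))
I = -log₂(5/48) = -log₂(0.1042)
I = 3.2630 bits


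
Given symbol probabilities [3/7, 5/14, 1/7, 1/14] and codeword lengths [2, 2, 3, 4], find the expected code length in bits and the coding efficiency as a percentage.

Average length L = Σ p_i × l_i = 2.2857 bits
Entropy H = 1.7274 bits
Efficiency η = H/L × 100% = 75.57%


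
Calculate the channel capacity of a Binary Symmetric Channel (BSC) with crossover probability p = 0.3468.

For BSC with error probability p:
C = 1 - H(p) where H(p) is binary entropy
H(0.3468) = -0.3468 × log₂(0.3468) - 0.6532 × log₂(0.6532)
H(p) = 0.9312
C = 1 - 0.9312 = 0.0688 bits/use


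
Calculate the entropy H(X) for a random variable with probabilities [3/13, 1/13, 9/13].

H(X) = -Σ p(x) log₂ p(x)
  -3/13 × log₂(3/13) = 0.4882
  -1/13 × log₂(1/13) = 0.2846
  -9/13 × log₂(9/13) = 0.3673
H(X) = 1.1401 bits


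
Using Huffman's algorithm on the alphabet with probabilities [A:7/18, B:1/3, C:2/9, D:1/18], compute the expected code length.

Huffman tree construction:
Combine smallest probabilities repeatedly
Resulting codes:
  A: 0 (length 1)
  B: 11 (length 2)
  C: 101 (length 3)
  D: 100 (length 3)
Average length = Σ p(s) × length(s) = 1.8889 bits


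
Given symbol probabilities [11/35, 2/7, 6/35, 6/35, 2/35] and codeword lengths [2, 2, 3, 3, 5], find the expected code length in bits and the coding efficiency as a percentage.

Average length L = Σ p_i × l_i = 2.5143 bits
Entropy H = 2.1495 bits
Efficiency η = H/L × 100% = 85.49%


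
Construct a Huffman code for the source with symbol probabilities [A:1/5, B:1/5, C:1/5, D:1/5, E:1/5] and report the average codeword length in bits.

Huffman tree construction:
Combine smallest probabilities repeatedly
Resulting codes:
  A: 110 (length 3)
  B: 111 (length 3)
  C: 00 (length 2)
  D: 01 (length 2)
  E: 10 (length 2)
Average length = Σ p(s) × length(s) = 2.4000 bits


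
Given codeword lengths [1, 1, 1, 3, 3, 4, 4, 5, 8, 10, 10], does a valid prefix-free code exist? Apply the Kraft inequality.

Kraft inequality: Σ 2^(-l_i) ≤ 1 for prefix-free code
Calculating: 2^(-1) + 2^(-1) + 2^(-1) + 2^(-3) + 2^(-3) + 2^(-4) + 2^(-4) + 2^(-5) + 2^(-8) + 2^(-10) + 2^(-10)
= 0.5 + 0.5 + 0.5 + 0.125 + 0.125 + 0.0625 + 0.0625 + 0.03125 + 0.00390625 + 0.0009765625 + 0.0009765625
= 1.9121
Since 1.9121 > 1, prefix-free code does not exist


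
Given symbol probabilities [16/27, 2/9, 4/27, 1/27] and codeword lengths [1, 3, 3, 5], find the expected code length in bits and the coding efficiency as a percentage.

Average length L = Σ p_i × l_i = 1.8889 bits
Entropy H = 1.5138 bits
Efficiency η = H/L × 100% = 80.14%


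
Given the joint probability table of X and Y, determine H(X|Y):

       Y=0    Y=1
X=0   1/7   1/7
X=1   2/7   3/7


H(X|Y) = Σ_y p(y) H(X|Y=y)
  p(Y=0) = 3/7, H(X|Y=0) = 0.9183
  p(Y=1) = 4/7, H(X|Y=1) = 0.8113
H(X|Y) = 0.4286×0.9183 + 0.5714×0.8113 = 0.8571 bits


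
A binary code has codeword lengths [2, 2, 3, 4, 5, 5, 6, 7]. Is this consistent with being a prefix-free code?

Kraft inequality: Σ 2^(-l_i) ≤ 1 for prefix-free code
Calculating: 2^(-2) + 2^(-2) + 2^(-3) + 2^(-4) + 2^(-5) + 2^(-5) + 2^(-6) + 2^(-7)
= 0.25 + 0.25 + 0.125 + 0.0625 + 0.03125 + 0.03125 + 0.015625 + 0.0078125
= 0.7734
Since 0.7734 ≤ 1, prefix-free code exists


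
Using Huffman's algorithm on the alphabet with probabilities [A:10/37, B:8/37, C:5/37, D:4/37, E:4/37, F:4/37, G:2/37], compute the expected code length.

Huffman tree construction:
Combine smallest probabilities repeatedly
Resulting codes:
  A: 10 (length 2)
  B: 00 (length 2)
  C: 110 (length 3)
  D: 1111 (length 4)
  E: 010 (length 3)
  F: 011 (length 3)
  G: 1110 (length 4)
Average length = Σ p(s) × length(s) = 2.6757 bits


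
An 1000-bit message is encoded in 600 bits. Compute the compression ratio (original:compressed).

Compression ratio = Original / Compressed
= 1000 / 600 = 1.67:1


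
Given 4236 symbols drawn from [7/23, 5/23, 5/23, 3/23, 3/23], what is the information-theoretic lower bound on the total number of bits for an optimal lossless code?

Entropy H = 2.2461 bits/symbol
Minimum bits = H × n = 2.2461 × 4236
= 9514.68 bits


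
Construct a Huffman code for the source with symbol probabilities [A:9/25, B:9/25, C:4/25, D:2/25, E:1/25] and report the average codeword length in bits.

Huffman tree construction:
Combine smallest probabilities repeatedly
Resulting codes:
  A: 11 (length 2)
  B: 0 (length 1)
  C: 101 (length 3)
  D: 1001 (length 4)
  E: 1000 (length 4)
Average length = Σ p(s) × length(s) = 2.0400 bits


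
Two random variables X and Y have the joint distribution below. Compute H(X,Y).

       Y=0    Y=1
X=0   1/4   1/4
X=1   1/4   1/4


H(X,Y) = -Σ p(x,y) log₂ p(x,y)
  p(0,0)=1/4: -0.2500 × log₂(0.2500) = 0.5000
  p(0,1)=1/4: -0.2500 × log₂(0.2500) = 0.5000
  p(1,0)=1/4: -0.2500 × log₂(0.2500) = 0.5000
  p(1,1)=1/4: -0.2500 × log₂(0.2500) = 0.5000
H(X,Y) = 2.0000 bits


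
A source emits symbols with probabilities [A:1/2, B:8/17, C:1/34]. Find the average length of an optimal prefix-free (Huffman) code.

Huffman tree construction:
Combine smallest probabilities repeatedly
Resulting codes:
  A: 0 (length 1)
  B: 11 (length 2)
  C: 10 (length 2)
Average length = Σ p(s) × length(s) = 1.5000 bits


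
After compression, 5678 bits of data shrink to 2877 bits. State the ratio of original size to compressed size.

Compression ratio = Original / Compressed
= 5678 / 2877 = 1.97:1


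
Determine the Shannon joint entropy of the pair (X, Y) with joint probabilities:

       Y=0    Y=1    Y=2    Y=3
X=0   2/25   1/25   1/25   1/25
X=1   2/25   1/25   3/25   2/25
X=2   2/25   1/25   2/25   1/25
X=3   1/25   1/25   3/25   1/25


H(X,Y) = -Σ p(x,y) log₂ p(x,y)
  p(0,0)=2/25: -0.0800 × log₂(0.0800) = 0.2915
  p(0,1)=1/25: -0.0400 × log₂(0.0400) = 0.1858
  p(0,2)=1/25: -0.0400 × log₂(0.0400) = 0.1858
  p(0,3)=1/25: -0.0400 × log₂(0.0400) = 0.1858
  p(1,0)=2/25: -0.0800 × log₂(0.0800) = 0.2915
  p(1,1)=1/25: -0.0400 × log₂(0.0400) = 0.1858
  p(1,2)=3/25: -0.1200 × log₂(0.1200) = 0.3671
  p(1,3)=2/25: -0.0800 × log₂(0.0800) = 0.2915
  p(2,0)=2/25: -0.0800 × log₂(0.0800) = 0.2915
  p(2,1)=1/25: -0.0400 × log₂(0.0400) = 0.1858
  p(2,2)=2/25: -0.0800 × log₂(0.0800) = 0.2915
  p(2,3)=1/25: -0.0400 × log₂(0.0400) = 0.1858
  p(3,0)=1/25: -0.0400 × log₂(0.0400) = 0.1858
  p(3,1)=1/25: -0.0400 × log₂(0.0400) = 0.1858
  p(3,2)=3/25: -0.1200 × log₂(0.1200) = 0.3671
  p(3,3)=1/25: -0.0400 × log₂(0.0400) = 0.1858
H(X,Y) = 3.8635 bits


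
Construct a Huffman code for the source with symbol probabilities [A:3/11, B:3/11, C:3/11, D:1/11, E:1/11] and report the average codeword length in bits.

Huffman tree construction:
Combine smallest probabilities repeatedly
Resulting codes:
  A: 01 (length 2)
  B: 10 (length 2)
  C: 11 (length 2)
  D: 000 (length 3)
  E: 001 (length 3)
Average length = Σ p(s) × length(s) = 2.1818 bits


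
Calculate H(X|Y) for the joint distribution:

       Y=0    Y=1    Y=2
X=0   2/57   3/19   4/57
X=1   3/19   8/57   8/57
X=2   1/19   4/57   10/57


H(X|Y) = Σ_y p(y) H(X|Y=y)
  p(Y=0) = 14/57, H(X|Y=0) = 1.2871
  p(Y=1) = 7/19, H(X|Y=1) = 1.5100
  p(Y=2) = 22/57, H(X|Y=2) = 1.4949
H(X|Y) = 0.2456×1.2871 + 0.3684×1.5100 + 0.3860×1.4949 = 1.4494 bits


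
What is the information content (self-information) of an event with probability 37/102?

Information content I(x) = -log₂(p(x))
I = -log₂(37/102) = -log₂(0.3627)
I = 1.4630 bits


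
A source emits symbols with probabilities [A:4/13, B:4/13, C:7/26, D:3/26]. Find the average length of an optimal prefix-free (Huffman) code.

Huffman tree construction:
Combine smallest probabilities repeatedly
Resulting codes:
  A: 10 (length 2)
  B: 11 (length 2)
  C: 01 (length 2)
  D: 00 (length 2)
Average length = Σ p(s) × length(s) = 2.0000 bits


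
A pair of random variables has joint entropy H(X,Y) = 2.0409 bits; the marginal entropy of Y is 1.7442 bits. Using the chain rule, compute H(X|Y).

Chain rule: H(X,Y) = H(X|Y) + H(Y)
H(X|Y) = H(X,Y) - H(Y) = 2.0409 - 1.7442 = 0.2967 bits


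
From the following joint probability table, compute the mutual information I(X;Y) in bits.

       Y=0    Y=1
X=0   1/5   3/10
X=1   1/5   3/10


H(X) = 1.0000, H(Y) = 0.9710, H(X,Y) = 1.9710
I(X;Y) = H(X) + H(Y) - H(X,Y) = 0.0000 bits


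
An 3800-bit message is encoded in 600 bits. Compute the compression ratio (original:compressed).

Compression ratio = Original / Compressed
= 3800 / 600 = 6.33:1


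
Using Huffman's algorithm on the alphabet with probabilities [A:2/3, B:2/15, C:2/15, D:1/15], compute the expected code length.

Huffman tree construction:
Combine smallest probabilities repeatedly
Resulting codes:
  A: 1 (length 1)
  B: 011 (length 3)
  C: 00 (length 2)
  D: 010 (length 3)
Average length = Σ p(s) × length(s) = 1.5333 bits


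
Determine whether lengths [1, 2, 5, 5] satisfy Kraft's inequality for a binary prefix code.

Kraft inequality: Σ 2^(-l_i) ≤ 1 for prefix-free code
Calculating: 2^(-1) + 2^(-2) + 2^(-5) + 2^(-5)
= 0.5 + 0.25 + 0.03125 + 0.03125
= 0.8125
Since 0.8125 ≤ 1, prefix-free code exists


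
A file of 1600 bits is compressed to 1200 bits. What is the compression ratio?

Compression ratio = Original / Compressed
= 1600 / 1200 = 1.33:1


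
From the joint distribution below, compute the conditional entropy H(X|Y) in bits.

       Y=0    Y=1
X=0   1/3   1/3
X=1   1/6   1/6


H(X|Y) = Σ_y p(y) H(X|Y=y)
  p(Y=0) = 1/2, H(X|Y=0) = 0.9183
  p(Y=1) = 1/2, H(X|Y=1) = 0.9183
H(X|Y) = 0.5000×0.9183 + 0.5000×0.9183 = 0.9183 bits


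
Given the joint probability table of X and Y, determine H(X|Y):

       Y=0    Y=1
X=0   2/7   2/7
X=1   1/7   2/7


H(X|Y) = Σ_y p(y) H(X|Y=y)
  p(Y=0) = 3/7, H(X|Y=0) = 0.9183
  p(Y=1) = 4/7, H(X|Y=1) = 1.0000
H(X|Y) = 0.4286×0.9183 + 0.5714×1.0000 = 0.9650 bits


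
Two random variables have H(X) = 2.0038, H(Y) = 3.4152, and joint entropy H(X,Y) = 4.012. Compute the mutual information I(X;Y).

I(X;Y) = H(X) + H(Y) - H(X,Y)
I(X;Y) = 2.0038 + 3.4152 - 4.012 = 1.407 bits


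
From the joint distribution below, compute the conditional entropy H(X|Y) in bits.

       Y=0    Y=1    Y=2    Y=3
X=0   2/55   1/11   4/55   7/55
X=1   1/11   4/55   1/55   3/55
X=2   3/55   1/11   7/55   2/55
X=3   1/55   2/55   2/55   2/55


H(X|Y) = Σ_y p(y) H(X|Y=y)
  p(Y=0) = 1/5, H(X|Y=0) = 1.7899
  p(Y=1) = 16/55, H(X|Y=1) = 1.9238
  p(Y=2) = 14/55, H(X|Y=2) = 1.6894
  p(Y=3) = 14/55, H(X|Y=3) = 1.7783
H(X|Y) = 0.2000×1.7899 + 0.2909×1.9238 + 0.2545×1.6894 + 0.2545×1.7783 = 1.8003 bits


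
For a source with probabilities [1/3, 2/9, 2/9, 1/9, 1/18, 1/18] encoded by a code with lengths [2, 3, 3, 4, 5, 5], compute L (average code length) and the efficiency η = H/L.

Average length L = Σ p_i × l_i = 3.0000 bits
Entropy H = 2.3083 bits
Efficiency η = H/L × 100% = 76.94%


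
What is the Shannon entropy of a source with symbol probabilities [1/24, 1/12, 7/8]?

H(X) = -Σ p(x) log₂ p(x)
  -1/24 × log₂(1/24) = 0.1910
  -1/12 × log₂(1/12) = 0.2987
  -7/8 × log₂(7/8) = 0.1686
H(X) = 0.6584 bits


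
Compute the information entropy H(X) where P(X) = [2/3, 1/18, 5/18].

H(X) = -Σ p(x) log₂ p(x)
  -2/3 × log₂(2/3) = 0.3900
  -1/18 × log₂(1/18) = 0.2317
  -5/18 × log₂(5/18) = 0.5133
H(X) = 1.1350 bits


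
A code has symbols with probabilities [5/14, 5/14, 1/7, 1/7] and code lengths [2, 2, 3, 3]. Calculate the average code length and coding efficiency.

Average length L = Σ p_i × l_i = 2.2857 bits
Entropy H = 1.8631 bits
Efficiency η = H/L × 100% = 81.51%


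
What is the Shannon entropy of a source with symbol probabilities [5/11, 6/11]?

H(X) = -Σ p(x) log₂ p(x)
  -5/11 × log₂(5/11) = 0.5170
  -6/11 × log₂(6/11) = 0.4770
H(X) = 0.9940 bits


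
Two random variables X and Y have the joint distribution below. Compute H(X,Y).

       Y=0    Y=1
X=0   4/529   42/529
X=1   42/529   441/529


H(X,Y) = -Σ p(x,y) log₂ p(x,y)
  p(0,0)=4/529: -0.0076 × log₂(0.0076) = 0.0533
  p(0,1)=42/529: -0.0794 × log₂(0.0794) = 0.2902
  p(1,0)=42/529: -0.0794 × log₂(0.0794) = 0.2902
  p(1,1)=441/529: -0.8336 × log₂(0.8336) = 0.2188
H(X,Y) = 0.8525 bits


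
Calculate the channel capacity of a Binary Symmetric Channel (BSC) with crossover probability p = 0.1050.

For BSC with error probability p:
C = 1 - H(p) where H(p) is binary entropy
H(0.1050) = -0.1050 × log₂(0.1050) - 0.8950 × log₂(0.8950)
H(p) = 0.4846
C = 1 - 0.4846 = 0.5154 bits/use


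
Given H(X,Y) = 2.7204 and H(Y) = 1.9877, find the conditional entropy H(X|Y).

Chain rule: H(X,Y) = H(X|Y) + H(Y)
H(X|Y) = H(X,Y) - H(Y) = 2.7204 - 1.9877 = 0.7327 bits


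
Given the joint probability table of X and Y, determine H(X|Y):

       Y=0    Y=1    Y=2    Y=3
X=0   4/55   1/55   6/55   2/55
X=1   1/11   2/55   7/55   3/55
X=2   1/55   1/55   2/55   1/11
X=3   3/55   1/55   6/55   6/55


H(X|Y) = Σ_y p(y) H(X|Y=y)
  p(Y=0) = 13/55, H(X|Y=0) = 1.8262
  p(Y=1) = 1/11, H(X|Y=1) = 1.9219
  p(Y=2) = 21/55, H(X|Y=2) = 1.8842
  p(Y=3) = 16/55, H(X|Y=3) = 1.8829
H(X|Y) = 0.2364×1.8262 + 0.0909×1.9219 + 0.3818×1.8842 + 0.2909×1.8829 = 1.8735 bits


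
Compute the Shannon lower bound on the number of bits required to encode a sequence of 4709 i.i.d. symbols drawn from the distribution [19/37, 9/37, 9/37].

Entropy H = 1.4860 bits/symbol
Minimum bits = H × n = 1.4860 × 4709
= 6997.38 bits


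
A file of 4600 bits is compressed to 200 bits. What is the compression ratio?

Compression ratio = Original / Compressed
= 4600 / 200 = 23.00:1


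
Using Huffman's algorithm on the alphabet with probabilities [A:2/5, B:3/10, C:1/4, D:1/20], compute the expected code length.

Huffman tree construction:
Combine smallest probabilities repeatedly
Resulting codes:
  A: 0 (length 1)
  B: 10 (length 2)
  C: 111 (length 3)
  D: 110 (length 3)
Average length = Σ p(s) × length(s) = 1.9000 bits


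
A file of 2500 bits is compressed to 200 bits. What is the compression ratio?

Compression ratio = Original / Compressed
= 2500 / 200 = 12.50:1


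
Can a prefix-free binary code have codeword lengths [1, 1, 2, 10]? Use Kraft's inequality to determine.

Kraft inequality: Σ 2^(-l_i) ≤ 1 for prefix-free code
Calculating: 2^(-1) + 2^(-1) + 2^(-2) + 2^(-10)
= 0.5 + 0.5 + 0.25 + 0.0009765625
= 1.2510
Since 1.2510 > 1, prefix-free code does not exist


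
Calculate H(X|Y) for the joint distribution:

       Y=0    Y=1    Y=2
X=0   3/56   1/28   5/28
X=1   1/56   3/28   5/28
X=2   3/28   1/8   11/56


H(X|Y) = Σ_y p(y) H(X|Y=y)
  p(Y=0) = 5/28, H(X|Y=0) = 1.2955
  p(Y=1) = 15/56, H(X|Y=1) = 1.4295
  p(Y=2) = 31/56, H(X|Y=2) = 1.5835
H(X|Y) = 0.1786×1.2955 + 0.2679×1.4295 + 0.5536×1.5835 = 1.4908 bits


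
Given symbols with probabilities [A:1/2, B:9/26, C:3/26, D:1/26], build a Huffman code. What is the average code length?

Huffman tree construction:
Combine smallest probabilities repeatedly
Resulting codes:
  A: 0 (length 1)
  B: 11 (length 2)
  C: 101 (length 3)
  D: 100 (length 3)
Average length = Σ p(s) × length(s) = 1.6538 bits


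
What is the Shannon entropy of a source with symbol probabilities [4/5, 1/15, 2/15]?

H(X) = -Σ p(x) log₂ p(x)
  -4/5 × log₂(4/5) = 0.2575
  -1/15 × log₂(1/15) = 0.2605
  -2/15 × log₂(2/15) = 0.3876
H(X) = 0.9056 bits
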